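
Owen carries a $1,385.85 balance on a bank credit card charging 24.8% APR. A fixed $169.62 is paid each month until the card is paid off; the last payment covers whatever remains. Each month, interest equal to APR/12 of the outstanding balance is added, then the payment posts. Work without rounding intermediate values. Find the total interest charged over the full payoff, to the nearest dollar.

Monthly rate r = 24.8%/12 = 2.06667% = 0.0206667.
Payoff takes n = ⌈−ln(1 − rB₀/P)/ln(1+r)⌉ = ⌈9.041⌉ = 10 payments; the last is $7.07.
Total paid = 9·$169.62 + $7.07 = $1,533.65.
Total interest = total paid − principal = $1,533.65 − $1,385.85 = $147.80.

$148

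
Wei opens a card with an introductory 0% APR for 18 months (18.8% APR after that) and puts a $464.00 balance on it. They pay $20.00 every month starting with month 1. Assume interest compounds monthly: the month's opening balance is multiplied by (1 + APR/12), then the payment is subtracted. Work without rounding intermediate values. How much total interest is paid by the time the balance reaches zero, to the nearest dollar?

Promo months 1–18 at r₀ = 0%/12 = 0; months 19+ at r₁ = 18.8%/12 = 0.0156667.
After month 18 (no interest yet): B = $464.00 − 18·$20.00 = $104.00.
Then at r₁ with $20.00/mo: n₂ = −ln(1 − r₁·B/P)/ln(1+r₁) ≈ 5.47 → 6 more payments.
Total paid = 23·$20.00 + $9.37 = $469.37; interest = $469.37 − $464.00 = $5.37.

$5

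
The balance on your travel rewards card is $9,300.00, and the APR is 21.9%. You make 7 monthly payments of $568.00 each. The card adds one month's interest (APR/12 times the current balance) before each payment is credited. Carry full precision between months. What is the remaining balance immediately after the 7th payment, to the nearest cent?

$6,354.71

Monthly rate r = 21.9%/12 = 1.825% = 0.01825.
Each month: B ← B·(1+r) − $568.00.
Month 1: interest $169.72; balance after payment $8,901.73.
Month 2: interest $162.46; balance after payment $8,496.18.
Month 3: interest $155.06; balance after payment $8,083.24.
Month 4: interest $147.52; balance after payment $7,662.76.
Month 5: interest $139.85; balance after payment $7,234.60.
Month 6: interest $132.03; balance after payment $6,798.63.
Month 7: interest $124.08; balance after payment $6,354.71.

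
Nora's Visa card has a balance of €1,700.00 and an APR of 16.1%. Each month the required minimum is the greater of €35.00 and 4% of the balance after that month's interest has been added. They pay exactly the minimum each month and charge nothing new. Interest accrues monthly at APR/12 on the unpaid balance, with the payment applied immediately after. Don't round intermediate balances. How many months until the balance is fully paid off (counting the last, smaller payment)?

55 months

Monthly rate r = 16.1%/12 = 1.34167% = 0.0134167.
While 4% of the post-interest balance exceeds €35.00, each month B ← (B·(1+r))·(1 − 0.04), i.e. B shrinks by the factor (1+r)·0.96 = 0.97288.
This holds for months 1–25. Entering month 26 the balance is €854.93; 4% of the post-interest balance is now below €35.00, so the flat €35.00 minimum applies from here.
From month 26 a fixed €35.00 at rate r clears €854.93 in 30 more payments. Total: 25 + 30 = 55 months.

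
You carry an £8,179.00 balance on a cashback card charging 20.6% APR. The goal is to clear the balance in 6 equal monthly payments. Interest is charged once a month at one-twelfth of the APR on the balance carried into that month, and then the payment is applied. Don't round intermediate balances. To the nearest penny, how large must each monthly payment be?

Monthly rate r = 20.6%/12 = 1.71667% = 0.0171667.
Level-payment amortization: P = B₀·r / (1 − (1+r)^(−n)) = 8179.00·0.0171667 / (1 − 1.01717^(−6)).
Denominator 1 − (1+r)^(−6) = 0.097084138.
P = 140.406 / 0.097084138 ≈ 1446.23.

£1,446.23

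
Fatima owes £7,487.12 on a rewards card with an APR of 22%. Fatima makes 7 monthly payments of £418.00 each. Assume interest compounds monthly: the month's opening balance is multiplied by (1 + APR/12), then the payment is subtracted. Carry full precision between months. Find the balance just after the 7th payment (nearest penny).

Monthly rate r = 22%/12 = 1.83333% = 0.0183333.
Each month: B ← B·(1+r) − £418.00.
Month 1: interest £137.26; balance after payment £7,206.38.
Month 2: interest £132.12; balance after payment £6,920.50.
Month 3: interest £126.88; balance after payment £6,629.38.
Month 4: interest £121.54; balance after payment £6,332.92.
Month 5: interest £116.10; balance after payment £6,031.02.
Month 6: interest £110.57; balance after payment £5,723.59.
Month 7: interest £104.93; balance after payment £5,410.52.

£5,410.52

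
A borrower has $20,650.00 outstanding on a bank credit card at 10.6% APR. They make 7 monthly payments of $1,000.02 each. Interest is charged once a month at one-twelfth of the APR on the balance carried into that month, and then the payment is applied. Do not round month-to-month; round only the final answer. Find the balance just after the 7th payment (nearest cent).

Monthly rate r = 10.6%/12 = 0.883333% = 0.00883333.
Each month: B ← B·(1+r) − $1,000.02.
Month 1: interest $182.41; balance after payment $19,832.39.
Month 2: interest $175.19; balance after payment $19,007.55.
Month 3: interest $167.90; balance after payment $18,175.43.
Month 4: interest $160.55; balance after payment $17,335.96.
Month 5: interest $153.13; balance after payment $16,489.08.
Month 6: interest $145.65; balance after payment $15,634.71.
Month 7: interest $138.11; balance after payment $14,772.80.

$14,772.80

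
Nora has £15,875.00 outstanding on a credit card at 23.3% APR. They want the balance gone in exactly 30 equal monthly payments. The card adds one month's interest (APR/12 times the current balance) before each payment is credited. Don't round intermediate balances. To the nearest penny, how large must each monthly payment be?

Monthly rate r = 23.3%/12 = 1.94167% = 0.0194167.
Level-payment amortization: P = B₀·r / (1 − (1+r)^(−n)) = 15875.00·0.0194167 / (1 − 1.01942^(−30)).
Denominator 1 − (1+r)^(−30) = 0.43837283.
P = 308.24 / 0.43837283 ≈ 703.14.

£703.14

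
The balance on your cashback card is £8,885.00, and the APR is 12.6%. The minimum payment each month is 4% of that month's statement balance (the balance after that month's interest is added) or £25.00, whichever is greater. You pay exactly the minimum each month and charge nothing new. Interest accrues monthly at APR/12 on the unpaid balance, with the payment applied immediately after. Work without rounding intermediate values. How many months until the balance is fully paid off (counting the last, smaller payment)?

Monthly rate r = 12.6%/12 = 1.05% = 0.0105.
While 4% of the post-interest balance exceeds £25.00, each month B ← (B·(1+r))·(1 − 0.04), i.e. B shrinks by the factor (1+r)·0.96 = 0.97008.
This holds for months 1–88. Entering month 89 the balance is £613.37; 4% of the post-interest balance is now below £25.00, so the flat £25.00 minimum applies from here.
From month 89 a fixed £25.00 at rate r clears £613.37 in 29 more payments. Total: 88 + 29 = 117 months.

117 months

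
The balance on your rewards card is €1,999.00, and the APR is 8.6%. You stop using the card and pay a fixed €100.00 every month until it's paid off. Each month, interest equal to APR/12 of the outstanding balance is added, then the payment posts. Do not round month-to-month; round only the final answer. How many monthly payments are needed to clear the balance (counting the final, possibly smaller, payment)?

22 payments

Monthly rate r = 8.6%/12 = 0.716667% = 0.00716667.
Recurrence: B ← B·(1+r) − €100.00.
Month 1: interest €14.33; balance after payment €1,913.33.
Month 2: interest €13.71; balance after payment €1,827.04.
Closed form: n = −ln(1 − rB₀/P)/ln(1+r) = −ln(0.85674)/ln(1.00717) ≈ 21.652, so the balance reaches zero during payment 22.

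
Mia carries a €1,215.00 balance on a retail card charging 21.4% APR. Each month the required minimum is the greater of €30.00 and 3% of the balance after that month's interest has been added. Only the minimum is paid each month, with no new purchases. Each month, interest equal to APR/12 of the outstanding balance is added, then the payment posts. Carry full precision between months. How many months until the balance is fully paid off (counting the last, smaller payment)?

67 months

Monthly rate r = 21.4%/12 = 1.78333% = 0.0178333.
While 3% of the post-interest balance exceeds €30.00, each month B ← (B·(1+r))·(1 − 0.03), i.e. B shrinks by the factor (1+r)·0.97 = 0.9873.
This holds for months 1–17. Entering month 18 the balance is €977.69; 3% of the post-interest balance is now below €30.00, so the flat €30.00 minimum applies from here.
From month 18 a fixed €30.00 at rate r clears €977.69 in 50 more payments. Total: 17 + 50 = 67 months.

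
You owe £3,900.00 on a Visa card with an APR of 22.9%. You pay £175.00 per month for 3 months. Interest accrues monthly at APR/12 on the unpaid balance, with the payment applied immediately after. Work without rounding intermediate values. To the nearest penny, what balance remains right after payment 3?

£3,592.48

Monthly rate r = 22.9%/12 = 1.90833% = 0.0190833.
Each month: B ← B·(1+r) − £175.00.
Month 1: interest £74.42; balance after payment £3,799.43.
Month 2: interest £72.51; balance after payment £3,696.93.
Month 3: interest £70.55; balance after payment £3,592.48.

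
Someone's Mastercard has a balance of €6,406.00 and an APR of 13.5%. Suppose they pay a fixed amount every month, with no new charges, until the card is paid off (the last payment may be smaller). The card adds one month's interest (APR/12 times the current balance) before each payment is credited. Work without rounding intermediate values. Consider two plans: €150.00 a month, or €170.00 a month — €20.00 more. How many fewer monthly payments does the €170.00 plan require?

Monthly rate r = 13.5%/12 = 1.125% = 0.01125.
At €150.00/mo: n = ⌈−ln(1 − rB₀/P)/ln(1+r)⌉ = 59 payments (last €79.79); total interest = total paid − €6,406.00 = €2,373.79.
At €170.00/mo: 50 payments (last €51.07); total interest €1,975.07.
Payments saved = 59 − 50 = 9.

9 fewer payments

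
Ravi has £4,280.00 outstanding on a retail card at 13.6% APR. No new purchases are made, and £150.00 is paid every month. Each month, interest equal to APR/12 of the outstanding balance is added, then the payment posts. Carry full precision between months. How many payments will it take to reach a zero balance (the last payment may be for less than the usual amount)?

Monthly rate r = 13.6%/12 = 1.13333% = 0.0113333.
Recurrence: B ← B·(1+r) − £150.00.
Month 1: interest £48.51; balance after payment £4,178.51.
Month 2: interest £47.36; balance after payment £4,075.86.
Closed form: n = −ln(1 − rB₀/P)/ln(1+r) = −ln(0.67662)/ln(1.01133) ≈ 34.663, so the balance reaches zero during payment 35.

35 months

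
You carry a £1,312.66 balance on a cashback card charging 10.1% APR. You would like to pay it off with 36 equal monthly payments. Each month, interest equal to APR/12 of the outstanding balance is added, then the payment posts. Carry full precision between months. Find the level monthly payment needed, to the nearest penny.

£42.42

Monthly rate r = 10.1%/12 = 0.841667% = 0.00841667.
Level-payment amortization: P = B₀·r / (1 − (1+r)^(−n)) = 1312.66·0.00841667 / (1 − 1.00842^(−36)).
Denominator 1 − (1+r)^(−36) = 0.260463755.
P = 11.0482 / 0.260463755 ≈ 42.42.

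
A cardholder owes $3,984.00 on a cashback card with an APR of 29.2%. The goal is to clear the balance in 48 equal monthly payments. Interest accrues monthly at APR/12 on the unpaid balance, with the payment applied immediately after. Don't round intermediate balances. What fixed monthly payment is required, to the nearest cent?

Monthly rate r = 29.2%/12 = 2.43333% = 0.0243333.
Level-payment amortization: P = B₀·r / (1 − (1+r)^(−n)) = 3984.00·0.0243333 / (1 − 1.02433^(−48)).
Denominator 1 − (1+r)^(−48) = 0.68463221.
P = 96.944 / 0.68463221 ≈ 141.60.

$141.60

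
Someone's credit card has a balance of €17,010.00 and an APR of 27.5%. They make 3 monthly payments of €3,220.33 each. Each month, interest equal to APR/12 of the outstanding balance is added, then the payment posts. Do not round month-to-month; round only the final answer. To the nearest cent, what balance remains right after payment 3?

Monthly rate r = 27.5%/12 = 2.29167% = 0.0229167.
Each month: B ← B·(1+r) − €3,220.33.
Month 1: interest €389.81; balance after payment €14,179.48.
Month 2: interest €324.95; balance after payment €11,284.10.
Month 3: interest €258.59; balance after payment €8,322.36.

€8,322.36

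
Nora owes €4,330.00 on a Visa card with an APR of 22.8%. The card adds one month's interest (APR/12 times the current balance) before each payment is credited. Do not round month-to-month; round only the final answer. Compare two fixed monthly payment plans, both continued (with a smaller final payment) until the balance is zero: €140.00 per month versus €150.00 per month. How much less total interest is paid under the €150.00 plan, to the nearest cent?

Monthly rate r = 22.8%/12 = 1.9% = 0.019.
At €140.00/mo: n = ⌈−ln(1 − rB₀/P)/ln(1+r)⌉ = 48 payments (last €9.33); total interest = total paid − €4,330.00 = €2,259.33.
At €150.00/mo: 43 payments (last €36.86); total interest €2,006.86.
Interest saved = €2,259.33 − €2,006.86 = €252.47.

€252.47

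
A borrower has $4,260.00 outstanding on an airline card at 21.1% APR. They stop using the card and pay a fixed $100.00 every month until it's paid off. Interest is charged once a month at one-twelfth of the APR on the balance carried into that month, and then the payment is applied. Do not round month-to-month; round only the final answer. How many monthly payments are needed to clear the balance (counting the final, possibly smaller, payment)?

80 months

Monthly rate r = 21.1%/12 = 1.75833% = 0.0175833.
Recurrence: B ← B·(1+r) − $100.00.
Month 1: interest $74.91; balance after payment $4,234.90.
Month 2: interest $74.46; balance after payment $4,209.37.
Closed form: n = −ln(1 − rB₀/P)/ln(1+r) = −ln(0.25095)/ln(1.01758) ≈ 79.315, so the balance reaches zero during payment 80.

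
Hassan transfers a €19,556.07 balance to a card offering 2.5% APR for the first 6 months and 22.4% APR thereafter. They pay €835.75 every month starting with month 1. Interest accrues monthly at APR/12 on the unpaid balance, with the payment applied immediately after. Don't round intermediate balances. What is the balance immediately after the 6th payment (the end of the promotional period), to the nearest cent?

Promo months 1–6 at r₀ = 2.5%/12 = 0.00208333; months 7+ at r₁ = 22.4%/12 = 0.0186667.
After month 6: iterate B ← B·(1+r₀) − €835.75 for 6 months → €14,761.11.

€14,761.11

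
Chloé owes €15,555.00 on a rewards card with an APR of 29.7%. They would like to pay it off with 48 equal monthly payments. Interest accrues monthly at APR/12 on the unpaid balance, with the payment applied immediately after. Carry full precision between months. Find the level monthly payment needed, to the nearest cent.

€557.36

Monthly rate r = 29.7%/12 = 2.475% = 0.02475.
Level-payment amortization: P = B₀·r / (1 − (1+r)^(−n)) = 15555.00·0.02475 / (1 − 1.02475^(−48)).
Denominator 1 − (1+r)^(−48) = 0.690728782.
P = 384.986 / 0.690728782 ≈ 557.36.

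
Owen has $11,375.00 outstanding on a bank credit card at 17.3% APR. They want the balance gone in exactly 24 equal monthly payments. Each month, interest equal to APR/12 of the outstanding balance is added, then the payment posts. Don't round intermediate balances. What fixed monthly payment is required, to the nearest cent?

Monthly rate r = 17.3%/12 = 1.44167% = 0.0144167.
Level-payment amortization: P = B₀·r / (1 − (1+r)^(−n)) = 11375.00·0.0144167 / (1 − 1.01442^(−24)).
Denominator 1 − (1+r)^(−24) = 0.290737536.
P = 163.99 / 0.290737536 ≈ 564.05.

$564.05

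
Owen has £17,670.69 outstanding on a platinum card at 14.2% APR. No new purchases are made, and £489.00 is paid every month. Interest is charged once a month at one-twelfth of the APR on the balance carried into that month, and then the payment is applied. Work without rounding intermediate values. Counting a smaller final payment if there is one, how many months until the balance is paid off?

48 payments

Monthly rate r = 14.2%/12 = 1.18333% = 0.0118333.
Recurrence: B ← B·(1+r) − £489.00.
Month 1: interest £209.10; balance after payment £17,390.79.
Month 2: interest £205.79; balance after payment £17,107.58.
Closed form: n = −ln(1 − rB₀/P)/ln(1+r) = −ln(0.57239)/ln(1.01183) ≈ 47.428, so the balance reaches zero during payment 48.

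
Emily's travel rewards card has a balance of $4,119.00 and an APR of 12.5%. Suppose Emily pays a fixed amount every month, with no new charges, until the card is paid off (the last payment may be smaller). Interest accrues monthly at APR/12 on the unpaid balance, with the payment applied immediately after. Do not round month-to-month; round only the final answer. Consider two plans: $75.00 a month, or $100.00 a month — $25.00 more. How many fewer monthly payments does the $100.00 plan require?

Monthly rate r = 12.5%/12 = 1.04167% = 0.0104167.
At $75.00/mo: n = ⌈−ln(1 − rB₀/P)/ln(1+r)⌉ = 82 payments (last $68.36); total interest = total paid − $4,119.00 = $2,024.36.
At $100.00/mo: 55 payments (last $8.58); total interest $1,289.58.
Payments saved = 82 − 55 = 27.

27 fewer payments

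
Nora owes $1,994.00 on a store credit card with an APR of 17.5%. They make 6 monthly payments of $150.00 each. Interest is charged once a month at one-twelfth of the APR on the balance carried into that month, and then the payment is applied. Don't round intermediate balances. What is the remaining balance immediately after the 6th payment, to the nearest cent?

$1,241.50

Monthly rate r = 17.5%/12 = 1.45833% = 0.0145833.
Each month: B ← B·(1+r) − $150.00.
Month 1: interest $29.08; balance after payment $1,873.08.
Month 2: interest $27.32; balance after payment $1,750.39.
Month 3: interest $25.53; balance after payment $1,625.92.
Month 4: interest $23.71; balance after payment $1,499.63.
Month 5: interest $21.87; balance after payment $1,371.50.
Month 6: interest $20.00; balance after payment $1,241.50.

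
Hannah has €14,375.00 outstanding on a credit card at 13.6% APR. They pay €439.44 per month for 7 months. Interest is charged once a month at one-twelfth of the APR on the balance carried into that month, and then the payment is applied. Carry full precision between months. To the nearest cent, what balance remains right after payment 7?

Monthly rate r = 13.6%/12 = 1.13333% = 0.0113333.
Each month: B ← B·(1+r) − €439.44.
Month 1: interest €162.92; balance after payment €14,098.48.
Month 2: interest €159.78; balance after payment €13,818.82.
Month 3: interest €156.61; balance after payment €13,535.99.
Month 4: interest €153.41; balance after payment €13,249.96.
Month 5: interest €150.17; balance after payment €12,960.69.
Month 6: interest €146.89; balance after payment €12,668.13.
Month 7: interest €143.57; balance after payment €12,372.27.

€12,372.27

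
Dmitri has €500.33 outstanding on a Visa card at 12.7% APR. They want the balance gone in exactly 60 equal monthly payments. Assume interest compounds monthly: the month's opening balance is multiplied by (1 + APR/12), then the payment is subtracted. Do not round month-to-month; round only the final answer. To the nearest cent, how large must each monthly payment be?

€11.31

Monthly rate r = 12.7%/12 = 1.05833% = 0.0105833.
Level-payment amortization: P = B₀·r / (1 − (1+r)^(−n)) = 500.33·0.0105833 / (1 − 1.01058^(−60)).
Denominator 1 − (1+r)^(−60) = 0.46829333.
P = 5.29516 / 0.46829333 ≈ 11.31.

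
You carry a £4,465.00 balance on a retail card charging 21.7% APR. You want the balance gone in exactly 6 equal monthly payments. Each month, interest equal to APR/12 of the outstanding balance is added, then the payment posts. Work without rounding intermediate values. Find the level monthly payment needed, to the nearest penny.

Monthly rate r = 21.7%/12 = 1.80833% = 0.0180833.
Level-payment amortization: P = B₀·r / (1 − (1+r)^(−n)) = 4465.00·0.0180833 / (1 − 1.01808^(−6)).
Denominator 1 − (1+r)^(−6) = 0.101951001.
P = 80.7421 / 0.101951001 ≈ 791.97.

£791.97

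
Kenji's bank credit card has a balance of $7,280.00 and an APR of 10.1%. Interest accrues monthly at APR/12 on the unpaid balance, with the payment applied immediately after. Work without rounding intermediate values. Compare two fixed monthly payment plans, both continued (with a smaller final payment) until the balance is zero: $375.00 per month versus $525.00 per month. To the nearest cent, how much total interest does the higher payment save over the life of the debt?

Monthly rate r = 10.1%/12 = 0.841667% = 0.00841667.
At $375.00/mo: n = ⌈−ln(1 − rB₀/P)/ln(1+r)⌉ = 22 payments (last $107.41); total interest = total paid − $7,280.00 = $702.41.
At $525.00/mo: 15 payments (last $423.95); total interest $493.95.
Interest saved = $702.41 − $493.95 = $208.46.

$208.46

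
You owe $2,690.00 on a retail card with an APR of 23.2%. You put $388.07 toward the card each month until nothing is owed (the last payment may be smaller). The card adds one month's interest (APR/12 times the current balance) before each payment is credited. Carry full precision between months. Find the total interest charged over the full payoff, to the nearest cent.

$226.92

Monthly rate r = 23.2%/12 = 1.93333% = 0.0193333.
Payoff takes n = ⌈−ln(1 − rB₀/P)/ln(1+r)⌉ = ⌈7.514⌉ = 8 payments; the last is $200.43.
Total paid = 7·$388.07 + $200.43 = $2,916.92.
Total interest = total paid − principal = $2,916.92 − $2,690.00 = $226.92.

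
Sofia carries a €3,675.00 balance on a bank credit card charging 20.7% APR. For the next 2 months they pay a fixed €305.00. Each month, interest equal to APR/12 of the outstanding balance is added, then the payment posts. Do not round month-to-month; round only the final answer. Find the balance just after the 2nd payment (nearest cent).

Monthly rate r = 20.7%/12 = 1.725% = 0.01725.
Each month: B ← B·(1+r) − €305.00.
Month 1: interest €63.39; balance after payment €3,433.39.
Month 2: interest €59.23; balance after payment €3,187.62.

€3,187.62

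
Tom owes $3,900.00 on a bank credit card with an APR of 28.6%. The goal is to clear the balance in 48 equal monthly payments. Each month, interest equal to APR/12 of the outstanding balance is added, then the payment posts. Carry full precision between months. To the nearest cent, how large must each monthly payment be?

$137.27

Monthly rate r = 28.6%/12 = 2.38333% = 0.0238333.
Level-payment amortization: P = B₀·r / (1 − (1+r)^(−n)) = 3900.00·0.0238333 / (1 − 1.02383^(−48)).
Denominator 1 − (1+r)^(−48) = 0.677154094.
P = 92.95 / 0.677154094 ≈ 137.27.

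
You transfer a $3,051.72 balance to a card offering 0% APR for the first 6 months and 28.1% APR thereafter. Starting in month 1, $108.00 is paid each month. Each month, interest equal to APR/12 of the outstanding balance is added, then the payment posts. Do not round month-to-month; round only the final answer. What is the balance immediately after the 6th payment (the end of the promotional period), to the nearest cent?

$2,403.72

Promo months 1–6 at r₀ = 0%/12 = 0; months 7+ at r₁ = 28.1%/12 = 0.0234167.
After month 6 (no interest yet): B = $3,051.72 − 6·$108.00 = $2,403.72.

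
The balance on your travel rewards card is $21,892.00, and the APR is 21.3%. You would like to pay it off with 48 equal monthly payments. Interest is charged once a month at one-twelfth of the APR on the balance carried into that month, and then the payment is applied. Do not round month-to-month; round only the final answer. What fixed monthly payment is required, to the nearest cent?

Monthly rate r = 21.3%/12 = 1.775% = 0.01775.
Level-payment amortization: P = B₀·r / (1 − (1+r)^(−n)) = 21892.00·0.01775 / (1 − 1.01775^(−48)).
Denominator 1 − (1+r)^(−48) = 0.570239329.
P = 388.583 / 0.570239329 ≈ 681.44.

$681.44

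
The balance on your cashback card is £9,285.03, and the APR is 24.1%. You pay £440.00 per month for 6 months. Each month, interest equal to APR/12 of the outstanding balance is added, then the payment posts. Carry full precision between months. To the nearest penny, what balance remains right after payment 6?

Monthly rate r = 24.1%/12 = 2.00833% = 0.0200833.
Each month: B ← B·(1+r) − £440.00.
Month 1: interest £186.47; balance after payment £9,031.50.
Month 2: interest £181.38; balance after payment £8,772.89.
Month 3: interest £176.19; balance after payment £8,509.08.
Month 4: interest £170.89; balance after payment £8,239.97.
Month 5: interest £165.49; balance after payment £7,965.45.
Month 6: interest £159.97; balance after payment £7,685.43.

£7,685.43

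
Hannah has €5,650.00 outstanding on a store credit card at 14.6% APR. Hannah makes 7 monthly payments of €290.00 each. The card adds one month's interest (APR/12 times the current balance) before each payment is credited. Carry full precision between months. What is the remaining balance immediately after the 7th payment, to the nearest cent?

€4,043.50

Monthly rate r = 14.6%/12 = 1.21667% = 0.0121667.
Each month: B ← B·(1+r) − €290.00.
Month 1: interest €68.74; balance after payment €5,428.74.
Month 2: interest €66.05; balance after payment €5,204.79.
Month 3: interest €63.32; balance after payment €4,978.12.
Month 4: interest €60.57; balance after payment €4,748.68.
Month 5: interest €57.78; balance after payment €4,516.46.
Month 6: interest €54.95; balance after payment €4,281.41.
Month 7: interest €52.09; balance after payment €4,043.50.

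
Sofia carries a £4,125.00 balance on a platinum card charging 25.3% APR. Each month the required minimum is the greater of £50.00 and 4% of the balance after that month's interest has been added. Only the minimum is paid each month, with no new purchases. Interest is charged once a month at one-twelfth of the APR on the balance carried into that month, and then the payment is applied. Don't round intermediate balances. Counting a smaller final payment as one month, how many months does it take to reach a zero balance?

96 months

Monthly rate r = 25.3%/12 = 2.10833% = 0.0210833.
While 4% of the post-interest balance exceeds £50.00, each month B ← (B·(1+r))·(1 − 0.04), i.e. B shrinks by the factor (1+r)·0.96 = 0.98024.
This holds for months 1–61. Entering month 62 the balance is £1,220.96; 4% of the post-interest balance is now below £50.00, so the flat £50.00 minimum applies from here.
From month 62 a fixed £50.00 at rate r clears £1,220.96 in 35 more payments. Total: 61 + 35 = 96 months.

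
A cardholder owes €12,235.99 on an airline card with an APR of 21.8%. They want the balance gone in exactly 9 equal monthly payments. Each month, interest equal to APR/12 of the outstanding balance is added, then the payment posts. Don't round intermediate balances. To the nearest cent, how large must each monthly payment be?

€1,486.01

Monthly rate r = 21.8%/12 = 1.81667% = 0.0181667.
Level-payment amortization: P = B₀·r / (1 − (1+r)^(−n)) = 12235.99·0.0181667 / (1 − 1.01817^(−9)).
Denominator 1 − (1+r)^(−9) = 0.149586536.
P = 222.287 / 0.149586536 ≈ 1486.01.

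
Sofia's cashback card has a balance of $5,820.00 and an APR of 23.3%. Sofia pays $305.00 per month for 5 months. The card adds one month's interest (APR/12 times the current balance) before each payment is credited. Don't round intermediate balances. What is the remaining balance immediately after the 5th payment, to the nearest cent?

Monthly rate r = 23.3%/12 = 1.94167% = 0.0194167.
Each month: B ← B·(1+r) − $305.00.
Month 1: interest $113.01; balance after payment $5,628.01.
Month 2: interest $109.28; balance after payment $5,432.28.
Month 3: interest $105.48; balance after payment $5,232.76.
Month 4: interest $101.60; balance after payment $5,029.36.
Month 5: interest $97.65; balance after payment $4,822.02.

$4,822.02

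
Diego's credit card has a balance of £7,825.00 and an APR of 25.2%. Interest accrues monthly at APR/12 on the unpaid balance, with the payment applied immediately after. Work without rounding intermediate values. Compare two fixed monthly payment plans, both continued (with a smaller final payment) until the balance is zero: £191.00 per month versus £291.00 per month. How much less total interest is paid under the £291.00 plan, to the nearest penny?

Monthly rate r = 25.2%/12 = 2.1% = 0.021.
At £191.00/mo: n = ⌈−ln(1 − rB₀/P)/ln(1+r)⌉ = 95 payments (last £138.14); total interest = total paid − £7,825.00 = £10,267.14.
At £291.00/mo: 41 payments (last £5.61); total interest £3,820.61.
Interest saved = £10,267.14 − £3,820.61 = £6,446.53.

£6,446.53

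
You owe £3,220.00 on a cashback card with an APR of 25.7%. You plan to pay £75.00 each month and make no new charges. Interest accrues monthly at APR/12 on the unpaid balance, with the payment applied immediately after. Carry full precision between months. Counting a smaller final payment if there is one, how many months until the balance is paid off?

119 payments

Monthly rate r = 25.7%/12 = 2.14167% = 0.0214167.
Recurrence: B ← B·(1+r) − £75.00.
Month 1: interest £68.96; balance after payment £3,213.96.
Month 2: interest £68.83; balance after payment £3,207.79.
Closed form: n = −ln(1 − rB₀/P)/ln(1+r) = −ln(0.080511)/ln(1.02142) ≈ 118.891, so the balance reaches zero during payment 119.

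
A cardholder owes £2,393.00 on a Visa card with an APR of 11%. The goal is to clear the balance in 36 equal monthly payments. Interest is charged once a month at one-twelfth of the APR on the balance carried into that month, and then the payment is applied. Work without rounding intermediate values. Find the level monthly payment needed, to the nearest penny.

£78.34

Monthly rate r = 11%/12 = 0.916667% = 0.00916667.
Level-payment amortization: P = B₀·r / (1 − (1+r)^(−n)) = 2393.00·0.00916667 / (1 − 1.00917^(−36)).
Denominator 1 − (1+r)^(−36) = 0.279994681.
P = 21.9358 / 0.279994681 ≈ 78.34.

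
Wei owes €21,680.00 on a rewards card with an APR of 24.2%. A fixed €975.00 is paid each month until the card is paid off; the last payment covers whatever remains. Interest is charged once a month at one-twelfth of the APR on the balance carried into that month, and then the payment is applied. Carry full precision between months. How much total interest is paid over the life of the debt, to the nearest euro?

€7,376

Monthly rate r = 24.2%/12 = 2.01667% = 0.0201667.
Payoff takes n = ⌈−ln(1 − rB₀/P)/ln(1+r)⌉ = ⌈29.799⌉ = 30 payments; the last is €780.99.
Total paid = 29·€975.00 + €780.99 = €29,055.99.
Total interest = total paid − principal = €29,055.99 − €21,680.00 = €7,375.99.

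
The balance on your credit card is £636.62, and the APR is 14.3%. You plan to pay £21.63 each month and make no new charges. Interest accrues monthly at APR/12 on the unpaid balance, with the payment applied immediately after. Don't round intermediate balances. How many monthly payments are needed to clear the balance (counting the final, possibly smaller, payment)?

37 months

Monthly rate r = 14.3%/12 = 1.19167% = 0.0119167.
Recurrence: B ← B·(1+r) − £21.63.
Month 1: interest £7.59; balance after payment £622.58.
Month 2: interest £7.42; balance after payment £608.37.
Closed form: n = −ln(1 − rB₀/P)/ln(1+r) = −ln(0.64927)/ln(1.01192) ≈ 36.460, so the balance reaches zero during payment 37.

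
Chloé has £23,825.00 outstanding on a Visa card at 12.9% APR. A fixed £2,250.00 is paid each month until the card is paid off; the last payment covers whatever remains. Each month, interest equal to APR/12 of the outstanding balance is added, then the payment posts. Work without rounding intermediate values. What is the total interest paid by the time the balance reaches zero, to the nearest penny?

Monthly rate r = 12.9%/12 = 1.075% = 0.01075.
Payoff takes n = ⌈−ln(1 − rB₀/P)/ln(1+r)⌉ = ⌈11.302⌉ = 12 payments; the last is £681.83.
Total paid = 11·£2,250.00 + £681.83 = £25,431.83.
Total interest = total paid − principal = £25,431.83 − £23,825.00 = £1,606.83.

£1,606.83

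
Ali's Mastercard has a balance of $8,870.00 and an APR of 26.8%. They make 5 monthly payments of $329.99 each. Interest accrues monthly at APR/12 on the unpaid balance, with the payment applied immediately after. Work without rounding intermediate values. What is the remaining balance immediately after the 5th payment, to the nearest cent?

Monthly rate r = 26.8%/12 = 2.23333% = 0.0223333.
Each month: B ← B·(1+r) − $329.99.
Month 1: interest $198.10; balance after payment $8,738.11.
Month 2: interest $195.15; balance after payment $8,603.27.
Month 3: interest $192.14; balance after payment $8,465.42.
Month 4: interest $189.06; balance after payment $8,324.49.
Month 5: interest $185.91; balance after payment $8,180.41.

$8,180.41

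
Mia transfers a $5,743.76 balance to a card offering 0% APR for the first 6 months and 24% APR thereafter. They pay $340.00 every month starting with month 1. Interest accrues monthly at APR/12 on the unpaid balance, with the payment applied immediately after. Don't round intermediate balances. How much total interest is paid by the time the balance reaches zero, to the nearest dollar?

Promo months 1–6 at r₀ = 0%/12 = 0; months 7+ at r₁ = 24%/12 = 0.02.
After month 6 (no interest yet): B = $5,743.76 − 6·$340.00 = $3,703.76.
Then at r₁ with $340.00/mo: n₂ = −ln(1 − r₁·B/P)/ln(1+r₁) ≈ 12.41 → 13 more payments.
Total paid = 18·$340.00 + $139.90 = $6,259.90; interest = $6,259.90 − $5,743.76 = $516.14.

$516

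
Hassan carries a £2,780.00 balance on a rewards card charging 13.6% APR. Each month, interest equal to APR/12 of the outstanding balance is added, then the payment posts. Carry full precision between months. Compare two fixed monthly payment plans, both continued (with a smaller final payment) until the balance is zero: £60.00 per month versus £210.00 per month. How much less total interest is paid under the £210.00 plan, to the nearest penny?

Monthly rate r = 13.6%/12 = 1.13333% = 0.0113333.
At £60.00/mo: n = ⌈−ln(1 − rB₀/P)/ln(1+r)⌉ = 67 payments (last £4.72); total interest = total paid − £2,780.00 = £1,184.72.
At £210.00/mo: 15 payments (last £89.40); total interest £249.40.
Interest saved = £1,184.72 − £249.40 = £935.32.

£935.32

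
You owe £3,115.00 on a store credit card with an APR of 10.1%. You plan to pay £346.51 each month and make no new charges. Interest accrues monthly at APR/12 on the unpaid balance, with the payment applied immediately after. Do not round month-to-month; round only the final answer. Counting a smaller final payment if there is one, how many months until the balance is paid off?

10 payments

Monthly rate r = 10.1%/12 = 0.841667% = 0.00841667.
Recurrence: B ← B·(1+r) − £346.51.
Month 1: interest £26.22; balance after payment £2,794.71.
Month 2: interest £23.52; balance after payment £2,471.72.
Closed form: n = −ln(1 − rB₀/P)/ln(1+r) = −ln(0.92434)/ln(1.00842) ≈ 9.387, so the balance reaches zero during payment 10.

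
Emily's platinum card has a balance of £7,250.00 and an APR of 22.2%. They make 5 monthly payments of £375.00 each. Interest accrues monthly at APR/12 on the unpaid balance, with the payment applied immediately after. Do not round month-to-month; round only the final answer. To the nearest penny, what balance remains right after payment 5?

£6,000.23

Monthly rate r = 22.2%/12 = 1.85% = 0.0185.
Each month: B ← B·(1+r) − £375.00.
Month 1: interest £134.12; balance after payment £7,009.12.
Month 2: interest £129.67; balance after payment £6,763.79.
Month 3: interest £125.13; balance after payment £6,513.92.
Month 4: interest £120.51; balance after payment £6,259.43.
Month 5: interest £115.80; balance after payment £6,000.23.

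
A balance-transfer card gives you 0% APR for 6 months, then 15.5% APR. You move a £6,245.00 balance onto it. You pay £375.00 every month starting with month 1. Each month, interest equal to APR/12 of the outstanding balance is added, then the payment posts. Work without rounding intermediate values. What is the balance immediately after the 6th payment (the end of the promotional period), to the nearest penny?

£3,995.00

Promo months 1–6 at r₀ = 0%/12 = 0; months 7+ at r₁ = 15.5%/12 = 0.0129167.
After month 6 (no interest yet): B = £6,245.00 − 6·£375.00 = £3,995.00.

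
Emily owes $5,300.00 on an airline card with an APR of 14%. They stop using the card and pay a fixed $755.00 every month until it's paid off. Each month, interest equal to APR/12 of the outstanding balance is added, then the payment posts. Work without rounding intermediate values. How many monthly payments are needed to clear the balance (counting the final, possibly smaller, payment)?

8 months

Monthly rate r = 14%/12 = 1.16667% = 0.0116667.
Recurrence: B ← B·(1+r) − $755.00.
Month 1: interest $61.83; balance after payment $4,606.83.
Month 2: interest $53.75; balance after payment $3,905.58.
Closed form: n = −ln(1 − rB₀/P)/ln(1+r) = −ln(0.9181)/ln(1.01167) ≈ 7.367, so the balance reaches zero during payment 8.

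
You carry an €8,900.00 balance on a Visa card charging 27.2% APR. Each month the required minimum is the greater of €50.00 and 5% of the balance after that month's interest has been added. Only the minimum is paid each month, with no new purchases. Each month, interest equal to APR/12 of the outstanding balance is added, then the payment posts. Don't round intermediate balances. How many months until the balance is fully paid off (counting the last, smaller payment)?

Monthly rate r = 27.2%/12 = 2.26667% = 0.0226667.
While 5% of the post-interest balance exceeds €50.00, each month B ← (B·(1+r))·(1 − 0.05), i.e. B shrinks by the factor (1+r)·0.95 = 0.97153.
This holds for months 1–77. Entering month 78 the balance is €963.02; 5% of the post-interest balance is now below €50.00, so the flat €50.00 minimum applies from here.
From month 78 a fixed €50.00 at rate r clears €963.02 in 26 more payments. Total: 77 + 26 = 103 months.

103 months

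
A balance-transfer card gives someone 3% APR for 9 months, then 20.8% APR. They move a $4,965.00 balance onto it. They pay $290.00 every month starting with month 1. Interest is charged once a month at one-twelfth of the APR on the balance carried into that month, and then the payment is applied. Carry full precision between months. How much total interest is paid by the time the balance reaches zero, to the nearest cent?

$307.40

Promo months 1–9 at r₀ = 3%/12 = 0.0025; months 10+ at r₁ = 20.8%/12 = 0.0173333.
After month 9: iterate B ← B·(1+r₀) − $290.00 for 9 months → $2,441.58.
Then at r₁ with $290.00/mo: n₂ = −ln(1 − r₁·B/P)/ln(1+r₁) ≈ 9.18 → 10 more payments.
Total paid = 18·$290.00 + $52.40 = $5,272.40; interest = $5,272.40 − $4,965.00 = $307.40.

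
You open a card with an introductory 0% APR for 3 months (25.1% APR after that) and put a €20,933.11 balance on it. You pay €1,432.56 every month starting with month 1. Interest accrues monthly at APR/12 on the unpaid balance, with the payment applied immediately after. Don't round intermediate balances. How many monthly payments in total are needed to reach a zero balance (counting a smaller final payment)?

Promo months 1–3 at r₀ = 0%/12 = 0; months 4+ at r₁ = 25.1%/12 = 0.0209167.
After month 3 (no interest yet): B = €20,933.11 − 3·€1,432.56 = €16,635.43.
Then at r₁ with €1,432.56/mo: n₂ = −ln(1 − r₁·B/P)/ln(1+r₁) ≈ 13.44 → 14 more payments.

17 payments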